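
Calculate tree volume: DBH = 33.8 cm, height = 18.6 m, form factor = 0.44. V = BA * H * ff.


(D/200)^2 = (33.8/200)^2 = 0.169^2 = 0.028561
BA = 3.141593 * 0.028561 = 0.0897270 m^2
V = 0.0897270 * 18.6 * 0.44 = 0.734326 ≈ 0.734 m^3

0.734 m^3


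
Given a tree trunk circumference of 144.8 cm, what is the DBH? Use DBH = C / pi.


DBH = C / pi = 144.8 / 3.141593 = 46.0913 ≈ 46.09 cm

46.09 cm


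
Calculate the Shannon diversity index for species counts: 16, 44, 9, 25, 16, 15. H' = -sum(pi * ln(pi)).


Total N = 16 + 44 + 9 + 25 + 16 + 15 = 125
Per-species terms:
  p = 16/125 = 0.128000; ln(p) = -2.055725; p*ln(p) = 0.128000 * (-2.055725) = -0.263133
  p = 44/125 = 0.352000; ln(p) = -1.044124; p*ln(p) = 0.352000 * (-1.044124) = -0.367532
  p = 9/125 = 0.072000; ln(p) = -2.631089; p*ln(p) = 0.072000 * (-2.631089) = -0.189438
  p = 25/125 = 0.200000; ln(p) = -1.609438; p*ln(p) = 0.200000 * (-1.609438) = -0.321888
  p = 16/125 = 0.128000; ln(p) = -2.055725; p*ln(p) = 0.128000 * (-2.055725) = -0.263133
  p = 15/125 = 0.120000; ln(p) = -2.120264; p*ln(p) = 0.120000 * (-2.120264) = -0.254432
sum(p*ln(p)) = (-0.263133) + (-0.367532) + (-0.189438) + (-0.321888) + (-0.263133) + (-0.254432) = -1.659556
H' = -(-1.659556) = 1.659556 ≈ 1.6596

1.6596


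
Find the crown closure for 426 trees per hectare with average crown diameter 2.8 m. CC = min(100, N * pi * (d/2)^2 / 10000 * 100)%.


(d/2)^2 = (2.8/2)^2 = 1.4^2 = 1.96
Crown area = 3.141593 * 1.96 = 6.15752 m^2
N * area / 10000 * 100 = 426 * 6.15752 / 10000 * 100 = 26.2310
CC = min(100, 26.2310) = 26.2310 ≈ 26.2%

26.2%


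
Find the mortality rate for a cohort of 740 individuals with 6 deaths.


Mortality rate = 6 / 740 = 0.008108 ≈ 0.0081

0.0081


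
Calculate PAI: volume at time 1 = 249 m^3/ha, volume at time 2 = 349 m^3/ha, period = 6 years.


PAI = (V2 - V1) / period = (349 - 249) / 6 = 100 / 6 = 16.6667 ≈ 16.67 m^3/ha/yr

16.67 m^3/ha/yr


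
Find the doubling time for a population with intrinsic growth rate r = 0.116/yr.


td = ln(2) / 0.116 = 0.693147 / 0.116 = 5.97541 ≈ 6.0 years

6.0 years


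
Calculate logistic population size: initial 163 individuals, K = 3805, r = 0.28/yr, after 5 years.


(K - N0)/N0 = (3805 - 163)/163 = 3642/163 = 22.3436
r*t = 0.28 * 5 = 1.4; exp(-1.4) = 0.246597
22.3436 * 0.246597 = 5.50986
1 + 5.50986 = 6.50986
N = 3805 / 6.50986 = 584.498 ≈ 584

584


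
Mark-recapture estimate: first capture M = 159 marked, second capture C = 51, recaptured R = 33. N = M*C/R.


N = M * C / R = 159 * 51 / 33 = 8109 / 33 = 245.73 ≈ 246

246 individuals


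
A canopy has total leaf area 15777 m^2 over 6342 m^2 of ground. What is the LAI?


LAI = 15777 / 6342 = 2.4877 ≈ 2.49

2.49


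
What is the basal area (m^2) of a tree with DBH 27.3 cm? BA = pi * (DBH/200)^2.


D/200 = 27.3/200 = 0.1365 m
(D/200)^2 = 0.1365^2 = 0.01863225
BA = 3.141593 * 0.01863225 = 0.0585349 ≈ 0.0585 m^2

0.0585 m^2


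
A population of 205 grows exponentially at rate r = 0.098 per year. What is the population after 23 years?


r*t = 0.098 * 23 = 2.254
exp(2.254) = 9.52576
N = 205 * 9.52576 = 1952.78 ≈ 1953

1953


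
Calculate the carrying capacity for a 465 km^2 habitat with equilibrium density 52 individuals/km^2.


K = 52 * 465 = 24180 individuals

24180 individuals


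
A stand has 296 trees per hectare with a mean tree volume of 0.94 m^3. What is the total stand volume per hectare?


V_stand = 296 * 0.94 = 278.24 ≈ 278.2 m^3/ha

278.2 m^3/ha


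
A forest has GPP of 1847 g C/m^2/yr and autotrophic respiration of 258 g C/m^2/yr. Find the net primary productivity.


NPP = GPP - Ra = 1847 - 258 = 1589 g C/m^2/yr

1589 g C/m^2/yr


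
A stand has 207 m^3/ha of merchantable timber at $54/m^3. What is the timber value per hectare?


Value = 207 * 54 = $11178/ha

$11178/ha


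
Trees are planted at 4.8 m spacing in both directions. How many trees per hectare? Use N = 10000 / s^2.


N = 10000 / 4.8^2 = 10000 / 23.04 = 434.028 ≈ 434 trees/ha

434 trees/ha


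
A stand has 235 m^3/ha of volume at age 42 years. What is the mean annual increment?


MAI = 235 / 42 = 5.5952 ≈ 5.60 m^3/ha/yr

5.60 m^3/ha/yr


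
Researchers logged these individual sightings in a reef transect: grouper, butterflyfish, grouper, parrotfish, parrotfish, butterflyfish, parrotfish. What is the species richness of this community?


Total individuals logged = 7
Distinct species (count of individuals): grouper (2), butterflyfish (2), parrotfish (3)
Species richness = number of distinct species = 3

3


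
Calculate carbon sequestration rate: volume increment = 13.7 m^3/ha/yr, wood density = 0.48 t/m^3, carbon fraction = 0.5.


C = 13.7 * 0.48 * 0.5 = 3.288 ≈ 3.29 t C/ha/yr

3.29 t C/ha/yr


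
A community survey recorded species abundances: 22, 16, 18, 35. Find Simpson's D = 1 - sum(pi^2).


Total N = 22 + 16 + 18 + 35 = 91
Per-species terms:
  p = 22/91 = 0.241758; p^2 = 0.241758^2 = 0.058447
  p = 16/91 = 0.175824; p^2 = 0.175824^2 = 0.030914
  p = 18/91 = 0.197802; p^2 = 0.197802^2 = 0.039126
  p = 35/91 = 0.384615; p^2 = 0.384615^2 = 0.147929
sum(p^2) = 0.058447 + 0.030914 + 0.039126 + 0.147929 = 0.276416
D = 1 - 0.276416 = 0.723584 ≈ 0.7236

0.7236


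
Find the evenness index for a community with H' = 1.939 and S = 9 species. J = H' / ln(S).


ln(9) = 2.19722
J = H' / ln(S) = 1.939 / 2.19722 = 0.882479 ≈ 0.8825

0.8825


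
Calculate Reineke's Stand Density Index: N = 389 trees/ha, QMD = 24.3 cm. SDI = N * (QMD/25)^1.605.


QMD/25 = 24.3/25 = 0.972
(0.972)^1.605 = exp(1.605 * ln(0.972)) = exp(1.605 * (-0.0283995)) = exp(-0.0455812) = 0.955442
SDI = 389 * 0.955442 = 371.667 ≈ 372

372


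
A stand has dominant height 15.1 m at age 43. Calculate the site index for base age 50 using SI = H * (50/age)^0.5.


50/43 = 1.16279
(1.16279)^0.5 = 1.07833
SI = 15.1 * 1.07833 = 16.2828 ≈ 16.3 m

16.3 m


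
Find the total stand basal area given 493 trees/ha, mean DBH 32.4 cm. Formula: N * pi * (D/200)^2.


(D/200)^2 = (32.4/200)^2 = 0.162^2 = 0.026244
Individual BA = 3.141593 * 0.026244 = 0.0824480 m^2
Stand BA = 493 * 0.0824480 = 40.6469 ≈ 40.65 m^2/ha

40.65 m^2/ha


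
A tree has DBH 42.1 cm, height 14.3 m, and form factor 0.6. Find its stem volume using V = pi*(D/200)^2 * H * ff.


(D/200)^2 = (42.1/200)^2 = 0.2105^2 = 0.04431025
BA = 3.141593 * 0.04431025 = 0.139205 m^2
V = 0.139205 * 14.3 * 0.6 = 1.19438 ≈ 1.194 m^3

1.194 m^3


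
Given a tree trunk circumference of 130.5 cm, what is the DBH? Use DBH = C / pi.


DBH = C / pi = 130.5 / 3.141593 = 41.5394 ≈ 41.54 cm

41.54 cm


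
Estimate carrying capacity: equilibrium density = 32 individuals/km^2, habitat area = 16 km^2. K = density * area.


K = 32 * 16 = 512 individuals

512 individuals


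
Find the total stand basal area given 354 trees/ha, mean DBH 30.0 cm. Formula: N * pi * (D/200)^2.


(D/200)^2 = (30.0/200)^2 = 0.15^2 = 0.0225
Individual BA = 3.141593 * 0.0225 = 0.0706858 m^2
Stand BA = 354 * 0.0706858 = 25.0228 ≈ 25.02 m^2/ha

25.02 m^2/ha


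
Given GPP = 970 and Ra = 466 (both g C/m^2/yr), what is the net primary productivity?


NPP = GPP - Ra = 970 - 466 = 504 g C/m^2/yr

504 g C/m^2/yr


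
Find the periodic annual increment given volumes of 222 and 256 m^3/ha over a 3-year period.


PAI = (V2 - V1) / period = (256 - 222) / 3 = 34 / 3 = 11.3333 ≈ 11.33 m^3/ha/yr

11.33 m^3/ha/yr


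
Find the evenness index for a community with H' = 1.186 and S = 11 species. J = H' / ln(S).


ln(11) = 2.39790
J = H' / ln(S) = 1.186 / 2.39790 = 0.494599 ≈ 0.4946

0.4946


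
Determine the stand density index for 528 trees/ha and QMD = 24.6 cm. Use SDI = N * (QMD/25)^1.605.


QMD/25 = 24.6/25 = 0.984
(0.984)^1.605 = exp(1.605 * ln(0.984)) = exp(1.605 * (-0.0161294)) = exp(-0.0258877) = 0.974445
SDI = 528 * 0.974445 = 514.507 ≈ 515

515


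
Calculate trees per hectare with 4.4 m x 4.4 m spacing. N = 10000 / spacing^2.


N = 10000 / 4.4^2 = 10000 / 19.36 = 516.529 ≈ 517 trees/ha

517 trees/ha


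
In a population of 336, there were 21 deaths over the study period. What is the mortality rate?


Mortality rate = 21 / 336 = 0.0625

0.0625


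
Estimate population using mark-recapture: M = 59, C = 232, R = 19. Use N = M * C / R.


N = M * C / R = 59 * 232 / 19 = 13688 / 19 = 720.42 ≈ 720

720 individuals


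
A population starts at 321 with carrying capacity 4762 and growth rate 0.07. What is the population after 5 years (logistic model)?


(K - N0)/N0 = (4762 - 321)/321 = 4441/321 = 13.8349
r*t = 0.07 * 5 = 0.35; exp(-0.35) = 0.704688
13.8349 * 0.704688 = 9.74929
1 + 9.74929 = 10.7493
N = 4762 / 10.7493 = 443.006 ≈ 443

443


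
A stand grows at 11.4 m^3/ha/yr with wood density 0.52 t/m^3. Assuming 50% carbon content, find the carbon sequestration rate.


C = 11.4 * 0.52 * 0.5 = 2.964 ≈ 2.96 t C/ha/yr

2.96 t C/ha/yr


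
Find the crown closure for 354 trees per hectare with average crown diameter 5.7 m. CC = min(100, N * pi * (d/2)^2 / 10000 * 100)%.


(d/2)^2 = (5.7/2)^2 = 2.85^2 = 8.1225
Crown area = 3.141593 * 8.1225 = 25.5176 m^2
N * area / 10000 * 100 = 354 * 25.5176 / 10000 * 100 = 90.3323
CC = min(100, 90.3323) = 90.3323 ≈ 90.3%

90.3%


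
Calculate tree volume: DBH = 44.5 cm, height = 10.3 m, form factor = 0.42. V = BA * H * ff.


(D/200)^2 = (44.5/200)^2 = 0.2225^2 = 0.04950625
BA = 3.141593 * 0.04950625 = 0.155528 m^2
V = 0.155528 * 10.3 * 0.42 = 0.672814 ≈ 0.673 m^3

0.673 m^3


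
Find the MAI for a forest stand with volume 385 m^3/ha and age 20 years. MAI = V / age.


MAI = 385 / 20 = 19.25 m^3/ha/yr

19.25 m^3/ha/yr


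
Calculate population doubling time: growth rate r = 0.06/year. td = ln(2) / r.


td = ln(2) / 0.06 = 0.693147 / 0.06 = 11.5525 ≈ 11.6 years

11.6 years


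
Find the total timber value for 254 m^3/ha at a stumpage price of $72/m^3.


Value = 254 * 72 = $18288/ha

$18288/ha


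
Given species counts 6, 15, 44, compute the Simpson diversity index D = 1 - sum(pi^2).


Total N = 6 + 15 + 44 = 65
Per-species terms:
  p = 6/65 = 0.092308; p^2 = 0.092308^2 = 0.008521
  p = 15/65 = 0.230769; p^2 = 0.230769^2 = 0.053254
  p = 44/65 = 0.676923; p^2 = 0.676923^2 = 0.458225
sum(p^2) = 0.008521 + 0.053254 + 0.458225 = 0.520000
D = 1 - 0.520000 = 0.480000 ≈ 0.4800

0.4800


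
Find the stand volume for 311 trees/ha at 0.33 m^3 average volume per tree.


V_stand = 311 * 0.33 = 102.63 ≈ 102.6 m^3/ha

102.6 m^3/ha


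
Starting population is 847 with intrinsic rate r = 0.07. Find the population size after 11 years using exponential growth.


r*t = 0.07 * 11 = 0.77
exp(0.77) = 2.15977
N = 847 * 2.15977 = 1829.33 ≈ 1829

1829


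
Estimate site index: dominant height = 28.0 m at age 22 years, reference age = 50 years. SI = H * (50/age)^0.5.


50/22 = 2.27273
(2.27273)^0.5 = 1.50756
SI = 28.0 * 1.50756 = 42.2117 ≈ 42.2 m

42.2 m


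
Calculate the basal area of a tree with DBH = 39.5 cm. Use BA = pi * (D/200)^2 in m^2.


D/200 = 39.5/200 = 0.1975 m
(D/200)^2 = 0.1975^2 = 0.03900625
BA = 3.141593 * 0.03900625 = 0.122542 ≈ 0.1225 m^2

0.1225 m^2


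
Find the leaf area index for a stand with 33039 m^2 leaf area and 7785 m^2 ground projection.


LAI = 33039 / 7785 = 4.2439 ≈ 4.24

4.24


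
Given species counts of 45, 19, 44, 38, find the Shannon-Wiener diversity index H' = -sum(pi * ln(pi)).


Total N = 45 + 19 + 44 + 38 = 146
Per-species terms:
  p = 45/146 = 0.308219; ln(p) = -1.176945; p*ln(p) = 0.308219 * (-1.176945) = -0.362757
  p = 19/146 = 0.130137; ln(p) = -2.039168; p*ln(p) = 0.130137 * (-2.039168) = -0.265371
  p = 44/146 = 0.301370; ln(p) = -1.199417; p*ln(p) = 0.301370 * (-1.199417) = -0.361468
  p = 38/146 = 0.260274; ln(p) = -1.346020; p*ln(p) = 0.260274 * (-1.346020) = -0.350334
sum(p*ln(p)) = (-0.362757) + (-0.265371) + (-0.361468) + (-0.350334) = -1.339930
H' = -(-1.339930) = 1.339930 ≈ 1.3399

1.3399


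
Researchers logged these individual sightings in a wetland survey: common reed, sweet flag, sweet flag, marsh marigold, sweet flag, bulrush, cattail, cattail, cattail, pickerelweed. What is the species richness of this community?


Total individuals logged = 10
Distinct species (count of individuals): common reed (1), sweet flag (3), marsh marigold (1), bulrush (1), cattail (3), pickerelweed (1)
Species richness = number of distinct species = 6

6


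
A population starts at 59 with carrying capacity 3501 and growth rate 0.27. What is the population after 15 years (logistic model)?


(K - N0)/N0 = (3501 - 59)/59 = 3442/59 = 58.3390
r*t = 0.27 * 15 = 4.05; exp(-4.05) = 0.0174224
58.3390 * 0.0174224 = 1.01641
1 + 1.01641 = 2.01641
N = 3501 / 2.01641 = 1736.25 ≈ 1736

1736


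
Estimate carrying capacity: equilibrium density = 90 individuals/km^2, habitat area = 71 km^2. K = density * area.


K = 90 * 71 = 6390 individuals

6390 individuals


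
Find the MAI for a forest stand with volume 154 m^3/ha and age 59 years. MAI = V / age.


MAI = 154 / 59 = 2.6102 ≈ 2.61 m^3/ha/yr

2.61 m^3/ha/yr


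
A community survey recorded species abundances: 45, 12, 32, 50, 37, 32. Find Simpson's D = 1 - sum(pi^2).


Total N = 45 + 12 + 32 + 50 + 37 + 32 = 208
Per-species terms:
  p = 45/208 = 0.216346; p^2 = 0.216346^2 = 0.046806
  p = 12/208 = 0.057692; p^2 = 0.057692^2 = 0.003328
  p = 32/208 = 0.153846; p^2 = 0.153846^2 = 0.023669
  p = 50/208 = 0.240385; p^2 = 0.240385^2 = 0.057785
  p = 37/208 = 0.177885; p^2 = 0.177885^2 = 0.031643
  p = 32/208 = 0.153846; p^2 = 0.153846^2 = 0.023669
sum(p^2) = 0.046806 + 0.003328 + 0.023669 + 0.057785 + 0.031643 + 0.023669 = 0.186900
D = 1 - 0.186900 = 0.813100 ≈ 0.8131

0.8131


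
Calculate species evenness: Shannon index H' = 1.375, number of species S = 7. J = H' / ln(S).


ln(7) = 1.94591
J = H' / ln(S) = 1.375 / 1.94591 = 0.706610 ≈ 0.7066

0.7066


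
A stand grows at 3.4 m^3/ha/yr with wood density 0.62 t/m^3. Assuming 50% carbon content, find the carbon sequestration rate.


C = 3.4 * 0.62 * 0.5 = 1.054 ≈ 1.05 t C/ha/yr

1.05 t C/ha/yr


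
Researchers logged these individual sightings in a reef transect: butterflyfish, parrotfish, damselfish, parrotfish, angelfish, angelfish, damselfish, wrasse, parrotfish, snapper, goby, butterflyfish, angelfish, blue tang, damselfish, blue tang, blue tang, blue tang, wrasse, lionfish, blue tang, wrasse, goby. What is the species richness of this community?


Total individuals logged = 23
Distinct species (count of individuals): butterflyfish (2), parrotfish (3), damselfish (3), angelfish (3), wrasse (3), snapper (1), goby (2), blue tang (5), lionfish (1)
Species richness = number of distinct species = 9

9


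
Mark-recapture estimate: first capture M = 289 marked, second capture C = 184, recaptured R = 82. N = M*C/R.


N = M * C / R = 289 * 184 / 82 = 53176 / 82 = 648.49 ≈ 648

648 individuals


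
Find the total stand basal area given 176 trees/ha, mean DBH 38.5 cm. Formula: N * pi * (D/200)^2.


(D/200)^2 = (38.5/200)^2 = 0.1925^2 = 0.03705625
Individual BA = 3.141593 * 0.03705625 = 0.116416 m^2
Stand BA = 176 * 0.116416 = 20.4892 ≈ 20.49 m^2/ha

20.49 m^2/ha


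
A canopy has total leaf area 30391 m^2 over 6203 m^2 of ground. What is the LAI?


LAI = 30391 / 6203 = 4.8994 ≈ 4.90

4.90


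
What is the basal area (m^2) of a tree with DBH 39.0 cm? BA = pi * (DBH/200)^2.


D/200 = 39.0/200 = 0.195 m
(D/200)^2 = 0.195^2 = 0.038025
BA = 3.141593 * 0.038025 = 0.119459 ≈ 0.1195 m^2

0.1195 m^2


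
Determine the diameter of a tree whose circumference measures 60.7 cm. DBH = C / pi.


DBH = C / pi = 60.7 / 3.141593 = 19.3214 ≈ 19.32 cm

19.32 cm


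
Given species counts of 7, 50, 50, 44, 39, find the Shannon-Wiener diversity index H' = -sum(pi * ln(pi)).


Total N = 7 + 50 + 50 + 44 + 39 = 190
Per-species terms:
  p = 7/190 = 0.036842; ln(p) = -3.301117; p*ln(p) = 0.036842 * (-3.301117) = -0.121620
  p = 50/190 = 0.263158; ln(p) = -1.335001; p*ln(p) = 0.263158 * (-1.335001) = -0.351316
  p = 50/190 = 0.263158; ln(p) = -1.335001; p*ln(p) = 0.263158 * (-1.335001) = -0.351316
  p = 44/190 = 0.231579; ln(p) = -1.462834; p*ln(p) = 0.231579 * (-1.462834) = -0.338762
  p = 39/190 = 0.205263; ln(p) = -1.583463; p*ln(p) = 0.205263 * (-1.583463) = -0.325026
sum(p*ln(p)) = (-0.121620) + (-0.351316) + (-0.351316) + (-0.338762) + (-0.325026) = -1.488040
H' = -(-1.488040) = 1.488040 ≈ 1.4880

1.4880


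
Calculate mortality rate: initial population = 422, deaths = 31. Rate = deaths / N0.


Mortality rate = 31 / 422 = 0.073460 ≈ 0.0735

0.0735


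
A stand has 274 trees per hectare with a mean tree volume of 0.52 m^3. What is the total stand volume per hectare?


V_stand = 274 * 0.52 = 142.48 ≈ 142.5 m^3/ha

142.5 m^3/ha


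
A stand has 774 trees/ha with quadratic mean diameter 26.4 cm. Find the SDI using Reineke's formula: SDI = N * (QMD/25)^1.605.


QMD/25 = 26.4/25 = 1.056
(1.056)^1.605 = exp(1.605 * ln(1.056)) = exp(1.605 * 0.0544882) = exp(0.0874536) = 1.09139
SDI = 774 * 1.09139 = 844.736 ≈ 845

845


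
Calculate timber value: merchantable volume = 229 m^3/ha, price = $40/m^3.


Value = 229 * 40 = $9160/ha

$9160/ha


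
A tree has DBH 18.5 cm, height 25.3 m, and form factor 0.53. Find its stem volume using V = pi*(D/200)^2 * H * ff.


(D/200)^2 = (18.5/200)^2 = 0.0925^2 = 0.00855625
BA = 3.141593 * 0.00855625 = 0.0268803 m^2
V = 0.0268803 * 25.3 * 0.53 = 0.360438 ≈ 0.360 m^3

0.360 m^3


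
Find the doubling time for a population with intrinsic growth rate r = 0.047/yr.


td = ln(2) / 0.047 = 0.693147 / 0.047 = 14.7478 ≈ 14.7 years

14.7 years


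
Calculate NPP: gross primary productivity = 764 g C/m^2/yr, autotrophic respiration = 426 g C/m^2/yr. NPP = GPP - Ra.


NPP = GPP - Ra = 764 - 426 = 338 g C/m^2/yr

338 g C/m^2/yr


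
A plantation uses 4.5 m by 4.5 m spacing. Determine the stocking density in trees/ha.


N = 10000 / 4.5^2 = 10000 / 20.25 = 493.827 ≈ 494 trees/ha

494 trees/ha


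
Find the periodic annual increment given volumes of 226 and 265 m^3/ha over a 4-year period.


PAI = (V2 - V1) / period = (265 - 226) / 4 = 39 / 4 = 9.75 m^3/ha/yr

9.75 m^3/ha/yr


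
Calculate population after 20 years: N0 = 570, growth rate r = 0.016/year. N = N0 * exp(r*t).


r*t = 0.016 * 20 = 0.32
exp(0.32) = 1.37713
N = 570 * 1.37713 = 784.964 ≈ 785

785


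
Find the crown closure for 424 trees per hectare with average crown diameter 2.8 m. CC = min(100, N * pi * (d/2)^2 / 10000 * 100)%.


(d/2)^2 = (2.8/2)^2 = 1.4^2 = 1.96
Crown area = 3.141593 * 1.96 = 6.15752 m^2
N * area / 10000 * 100 = 424 * 6.15752 / 10000 * 100 = 26.1079
CC = min(100, 26.1079) = 26.1079 ≈ 26.1%

26.1%


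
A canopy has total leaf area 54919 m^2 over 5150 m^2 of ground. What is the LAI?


LAI = 54919 / 5150 = 10.6639 ≈ 10.66

10.66


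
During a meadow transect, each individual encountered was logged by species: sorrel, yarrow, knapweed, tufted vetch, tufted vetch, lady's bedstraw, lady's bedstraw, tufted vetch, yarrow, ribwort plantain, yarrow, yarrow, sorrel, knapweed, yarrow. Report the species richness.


Total individuals logged = 15
Distinct species (count of individuals): sorrel (2), yarrow (5), knapweed (2), tufted vetch (3), lady's bedstraw (2), ribwort plantain (1)
Species richness = number of distinct species = 6

6


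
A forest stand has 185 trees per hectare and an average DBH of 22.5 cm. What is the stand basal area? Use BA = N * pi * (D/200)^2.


(D/200)^2 = (22.5/200)^2 = 0.1125^2 = 0.01265625
Individual BA = 3.141593 * 0.01265625 = 0.0397608 m^2
Stand BA = 185 * 0.0397608 = 7.35575 ≈ 7.36 m^2/ha

7.36 m^2/ha


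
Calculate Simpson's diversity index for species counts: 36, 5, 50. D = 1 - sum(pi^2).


Total N = 36 + 5 + 50 = 91
Per-species terms:
  p = 36/91 = 0.395604; p^2 = 0.395604^2 = 0.156503
  p = 5/91 = 0.054945; p^2 = 0.054945^2 = 0.003019
  p = 50/91 = 0.549451; p^2 = 0.549451^2 = 0.301896
sum(p^2) = 0.156503 + 0.003019 + 0.301896 = 0.461418
D = 1 - 0.461418 = 0.538582 ≈ 0.5386

0.5386


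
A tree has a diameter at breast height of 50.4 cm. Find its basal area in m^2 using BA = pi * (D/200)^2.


D/200 = 50.4/200 = 0.252 m
(D/200)^2 = 0.252^2 = 0.063504
BA = 3.141593 * 0.063504 = 0.199504 ≈ 0.1995 m^2

0.1995 m^2


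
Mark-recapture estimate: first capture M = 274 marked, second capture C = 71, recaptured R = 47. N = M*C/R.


N = M * C / R = 274 * 71 / 47 = 19454 / 47 = 413.91 ≈ 414

414 individuals


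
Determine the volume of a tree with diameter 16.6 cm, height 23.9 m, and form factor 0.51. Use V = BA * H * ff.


(D/200)^2 = (16.6/200)^2 = 0.083^2 = 0.006889
BA = 3.141593 * 0.006889 = 0.0216424 m^2
V = 0.0216424 * 23.9 * 0.51 = 0.263799 ≈ 0.264 m^3

0.264 m^3


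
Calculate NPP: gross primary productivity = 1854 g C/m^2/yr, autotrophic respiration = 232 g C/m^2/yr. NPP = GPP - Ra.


NPP = GPP - Ra = 1854 - 232 = 1622 g C/m^2/yr

1622 g C/m^2/yr


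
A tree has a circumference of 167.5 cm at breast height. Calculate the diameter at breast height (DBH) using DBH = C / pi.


DBH = C / pi = 167.5 / 3.141593 = 53.3169 ≈ 53.32 cm

53.32 cm


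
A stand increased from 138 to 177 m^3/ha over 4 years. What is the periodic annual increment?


PAI = (V2 - V1) / period = (177 - 138) / 4 = 39 / 4 = 9.75 m^3/ha/yr

9.75 m^3/ha/yr


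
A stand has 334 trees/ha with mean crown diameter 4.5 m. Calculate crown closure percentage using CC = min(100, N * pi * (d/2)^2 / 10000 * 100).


(d/2)^2 = (4.5/2)^2 = 2.25^2 = 5.0625
Crown area = 3.141593 * 5.0625 = 15.9043 m^2
N * area / 10000 * 100 = 334 * 15.9043 / 10000 * 100 = 53.1204
CC = min(100, 53.1204) = 53.1204 ≈ 53.1%

53.1%


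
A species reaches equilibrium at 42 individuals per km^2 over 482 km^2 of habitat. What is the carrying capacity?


K = 42 * 482 = 20244 individuals

20244 individuals


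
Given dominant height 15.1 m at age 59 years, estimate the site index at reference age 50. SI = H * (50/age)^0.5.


50/59 = 0.847458
(0.847458)^0.5 = 0.920575
SI = 15.1 * 0.920575 = 13.9007 ≈ 13.9 m

13.9 m


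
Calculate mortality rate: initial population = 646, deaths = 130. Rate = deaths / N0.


Mortality rate = 130 / 646 = 0.201238 ≈ 0.2012

0.2012


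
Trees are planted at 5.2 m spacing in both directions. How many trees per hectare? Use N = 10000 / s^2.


N = 10000 / 5.2^2 = 10000 / 27.04 = 369.822 ≈ 370 trees/ha

370 trees/ha


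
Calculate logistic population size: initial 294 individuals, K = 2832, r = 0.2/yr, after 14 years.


(K - N0)/N0 = (2832 - 294)/294 = 2538/294 = 8.63265
r*t = 0.2 * 14 = 2.8; exp(-2.8) = 0.0608101
8.63265 * 0.0608101 = 0.524952
1 + 0.524952 = 1.52495
N = 2832 / 1.52495 = 1857.11 ≈ 1857

1857


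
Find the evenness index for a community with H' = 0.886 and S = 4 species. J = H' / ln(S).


ln(4) = 1.38629
J = H' / ln(S) = 0.886 / 1.38629 = 0.639116 ≈ 0.6391

0.6391


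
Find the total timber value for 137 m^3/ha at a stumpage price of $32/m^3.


Value = 137 * 32 = $4384/ha

$4384/ha


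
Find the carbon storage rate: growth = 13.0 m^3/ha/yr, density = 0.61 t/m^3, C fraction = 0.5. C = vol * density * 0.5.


C = 13.0 * 0.61 * 0.5 = 3.965 ≈ 3.97 t C/ha/yr

3.97 t C/ha/yr


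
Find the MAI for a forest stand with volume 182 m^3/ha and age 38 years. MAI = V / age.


MAI = 182 / 38 = 4.7895 ≈ 4.79 m^3/ha/yr

4.79 m^3/ha/yr


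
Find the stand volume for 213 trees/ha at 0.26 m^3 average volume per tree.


V_stand = 213 * 0.26 = 55.38 ≈ 55.4 m^3/ha

55.4 m^3/ha


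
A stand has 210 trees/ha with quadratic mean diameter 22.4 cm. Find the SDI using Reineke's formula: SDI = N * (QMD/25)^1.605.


QMD/25 = 22.4/25 = 0.896
(0.896)^1.605 = exp(1.605 * ln(0.896)) = exp(1.605 * (-0.109815)) = exp(-0.176253) = 0.838406
SDI = 210 * 0.838406 = 176.065 ≈ 176

176


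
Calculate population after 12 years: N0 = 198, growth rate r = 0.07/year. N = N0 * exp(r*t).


r*t = 0.07 * 12 = 0.84
exp(0.84) = 2.31637
N = 198 * 2.31637 = 458.641 ≈ 459

459


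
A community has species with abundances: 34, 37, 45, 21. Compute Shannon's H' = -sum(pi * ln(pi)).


Total N = 34 + 37 + 45 + 21 = 137
Per-species terms:
  p = 34/137 = 0.248175; ln(p) = -1.393621; p*ln(p) = 0.248175 * (-1.393621) = -0.345862
  p = 37/137 = 0.270073; ln(p) = -1.309063; p*ln(p) = 0.270073 * (-1.309063) = -0.353543
  p = 45/137 = 0.328467; ln(p) = -1.113319; p*ln(p) = 0.328467 * (-1.113319) = -0.365689
  p = 21/137 = 0.153285; ln(p) = -1.875456; p*ln(p) = 0.153285 * (-1.875456) = -0.287479
sum(p*ln(p)) = (-0.345862) + (-0.353543) + (-0.365689) + (-0.287479) = -1.352573
H' = -(-1.352573) = 1.352573 ≈ 1.3526

1.3526


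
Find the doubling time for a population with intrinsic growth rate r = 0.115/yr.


td = ln(2) / 0.115 = 0.693147 / 0.115 = 6.02737 ≈ 6.0 years

6.0 years


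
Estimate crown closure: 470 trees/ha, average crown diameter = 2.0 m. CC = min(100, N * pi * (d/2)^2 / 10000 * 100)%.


(d/2)^2 = (2.0/2)^2 = 1^2 = 1
Crown area = 3.141593 * 1 = 3.14159 m^2
N * area / 10000 * 100 = 470 * 3.14159 / 10000 * 100 = 14.7655
CC = min(100, 14.7655) = 14.7655 ≈ 14.8%

14.8%


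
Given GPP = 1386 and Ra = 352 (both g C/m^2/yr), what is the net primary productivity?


NPP = GPP - Ra = 1386 - 352 = 1034 g C/m^2/yr

1034 g C/m^2/yr


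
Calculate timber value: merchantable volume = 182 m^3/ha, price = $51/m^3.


Value = 182 * 51 = $9282/ha

$9282/ha


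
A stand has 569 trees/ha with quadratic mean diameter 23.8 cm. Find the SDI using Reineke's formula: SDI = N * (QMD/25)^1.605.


QMD/25 = 23.8/25 = 0.952
(0.952)^1.605 = exp(1.605 * ln(0.952)) = exp(1.605 * (-0.0491902)) = exp(-0.0789503) = 0.924086
SDI = 569 * 0.924086 = 525.805 ≈ 526

526


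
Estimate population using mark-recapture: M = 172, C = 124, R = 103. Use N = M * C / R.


N = M * C / R = 172 * 124 / 103 = 21328 / 103 = 207.07 ≈ 207

207 individuals


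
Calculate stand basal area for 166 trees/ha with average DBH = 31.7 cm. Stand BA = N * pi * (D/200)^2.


(D/200)^2 = (31.7/200)^2 = 0.1585^2 = 0.02512225
Individual BA = 3.141593 * 0.02512225 = 0.0789239 m^2
Stand BA = 166 * 0.0789239 = 13.1014 ≈ 13.10 m^2/ha

13.10 m^2/ha


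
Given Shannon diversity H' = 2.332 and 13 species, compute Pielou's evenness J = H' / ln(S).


ln(13) = 2.56495
J = H' / ln(S) = 2.332 / 2.56495 = 0.909180 ≈ 0.9092

0.9092


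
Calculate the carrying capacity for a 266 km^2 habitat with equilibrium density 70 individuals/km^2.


K = 70 * 266 = 18620 individuals

18620 individuals


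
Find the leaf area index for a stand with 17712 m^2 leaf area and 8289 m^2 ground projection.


LAI = 17712 / 8289 = 2.1368 ≈ 2.14

2.14


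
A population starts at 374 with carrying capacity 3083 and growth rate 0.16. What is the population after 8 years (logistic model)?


(K - N0)/N0 = (3083 - 374)/374 = 2709/374 = 7.24332
r*t = 0.16 * 8 = 1.28; exp(-1.28) = 0.278037
7.24332 * 0.278037 = 2.01391
1 + 2.01391 = 3.01391
N = 3083 / 3.01391 = 1022.92 ≈ 1023

1023


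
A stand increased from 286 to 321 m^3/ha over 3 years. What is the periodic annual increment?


PAI = (V2 - V1) / period = (321 - 286) / 3 = 35 / 3 = 11.6667 ≈ 11.67 m^3/ha/yr

11.67 m^3/ha/yr


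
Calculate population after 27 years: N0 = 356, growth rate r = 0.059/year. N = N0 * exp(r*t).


r*t = 0.059 * 27 = 1.593
exp(1.593) = 4.91848
N = 356 * 4.91848 = 1750.98 ≈ 1751

1751


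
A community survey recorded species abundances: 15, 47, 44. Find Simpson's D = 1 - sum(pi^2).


Total N = 15 + 47 + 44 = 106
Per-species terms:
  p = 15/106 = 0.141509; p^2 = 0.141509^2 = 0.020025
  p = 47/106 = 0.443396; p^2 = 0.443396^2 = 0.196600
  p = 44/106 = 0.415094; p^2 = 0.415094^2 = 0.172303
sum(p^2) = 0.020025 + 0.196600 + 0.172303 = 0.388928
D = 1 - 0.388928 = 0.611072 ≈ 0.6111

0.6111


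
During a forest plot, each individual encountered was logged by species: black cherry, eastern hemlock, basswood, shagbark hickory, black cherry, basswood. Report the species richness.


Total individuals logged = 6
Distinct species (count of individuals): black cherry (2), eastern hemlock (1), basswood (2), shagbark hickory (1)
Species richness = number of distinct species = 4

4


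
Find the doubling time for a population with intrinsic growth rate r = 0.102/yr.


td = ln(2) / 0.102 = 0.693147 / 0.102 = 6.79556 ≈ 6.8 years

6.8 years


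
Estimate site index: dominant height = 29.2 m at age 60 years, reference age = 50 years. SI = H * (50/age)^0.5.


50/60 = 0.833333
(0.833333)^0.5 = 0.912871
SI = 29.2 * 0.912871 = 26.6558 ≈ 26.7 m

26.7 m


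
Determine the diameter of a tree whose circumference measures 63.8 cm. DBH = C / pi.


DBH = C / pi = 63.8 / 3.141593 = 20.3082 ≈ 20.31 cm

20.31 cm


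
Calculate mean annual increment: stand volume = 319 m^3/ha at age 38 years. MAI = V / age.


MAI = 319 / 38 = 8.3947 ≈ 8.39 m^3/ha/yr

8.39 m^3/ha/yr


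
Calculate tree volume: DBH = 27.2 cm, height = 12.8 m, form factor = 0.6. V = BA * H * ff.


(D/200)^2 = (27.2/200)^2 = 0.136^2 = 0.018496
BA = 3.141593 * 0.018496 = 0.0581069 m^2
V = 0.0581069 * 12.8 * 0.6 = 0.446261 ≈ 0.446 m^3

0.446 m^3


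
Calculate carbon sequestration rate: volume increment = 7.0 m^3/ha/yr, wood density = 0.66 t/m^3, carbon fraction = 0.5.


C = 7.0 * 0.66 * 0.5 = 2.31 t C/ha/yr

2.31 t C/ha/yr


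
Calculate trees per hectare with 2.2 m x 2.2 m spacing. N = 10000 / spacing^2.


N = 10000 / 2.2^2 = 10000 / 4.84 = 2066.12 ≈ 2066 trees/ha

2066 trees/ha


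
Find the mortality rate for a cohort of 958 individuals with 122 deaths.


Mortality rate = 122 / 958 = 0.127349 ≈ 0.1273

0.1273


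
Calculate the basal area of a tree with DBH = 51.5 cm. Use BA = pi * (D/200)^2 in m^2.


D/200 = 51.5/200 = 0.2575 m
(D/200)^2 = 0.2575^2 = 0.06630625
BA = 3.141593 * 0.06630625 = 0.208307 ≈ 0.2083 m^2

0.2083 m^2


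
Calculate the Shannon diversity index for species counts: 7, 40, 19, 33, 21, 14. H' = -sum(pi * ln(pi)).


Total N = 7 + 40 + 19 + 33 + 21 + 14 = 134
Per-species terms:
  p = 7/134 = 0.052239; ln(p) = -2.951926; p*ln(p) = 0.052239 * (-2.951926) = -0.154206
  p = 40/134 = 0.298507; ln(p) = -1.208962; p*ln(p) = 0.298507 * (-1.208962) = -0.360884
  p = 19/134 = 0.141791; ln(p) = -1.953401; p*ln(p) = 0.141791 * (-1.953401) = -0.276975
  p = 33/134 = 0.246269; ln(p) = -1.401331; p*ln(p) = 0.246269 * (-1.401331) = -0.345104
  p = 21/134 = 0.156716; ln(p) = -1.853320; p*ln(p) = 0.156716 * (-1.853320) = -0.290445
  p = 14/134 = 0.104478; ln(p) = -2.258779; p*ln(p) = 0.104478 * (-2.258779) = -0.235993
sum(p*ln(p)) = (-0.154206) + (-0.360884) + (-0.276975) + (-0.345104) + (-0.290445) + (-0.235993) = -1.663607
H' = -(-1.663607) = 1.663607 ≈ 1.6636

1.6636


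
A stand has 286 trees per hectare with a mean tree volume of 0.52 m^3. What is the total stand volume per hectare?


V_stand = 286 * 0.52 = 148.72 ≈ 148.7 m^3/ha

148.7 m^3/ha


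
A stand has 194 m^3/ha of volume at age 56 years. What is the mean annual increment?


MAI = 194 / 56 = 3.4643 ≈ 3.46 m^3/ha/yr

3.46 m^3/ha/yr


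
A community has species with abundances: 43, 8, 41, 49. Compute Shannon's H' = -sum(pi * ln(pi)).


Total N = 43 + 8 + 41 + 49 = 141
Per-species terms:
  p = 43/141 = 0.304965; ln(p) = -1.187558; p*ln(p) = 0.304965 * (-1.187558) = -0.362164
  p = 8/141 = 0.056738; ln(p) = -2.869311; p*ln(p) = 0.056738 * (-2.869311) = -0.162799
  p = 41/141 = 0.290780; ln(p) = -1.235188; p*ln(p) = 0.290780 * (-1.235188) = -0.359168
  p = 49/141 = 0.347518; ln(p) = -1.056939; p*ln(p) = 0.347518 * (-1.056939) = -0.367305
sum(p*ln(p)) = (-0.362164) + (-0.162799) + (-0.359168) + (-0.367305) = -1.251436
H' = -(-1.251436) = 1.251436 ≈ 1.2514

1.2514


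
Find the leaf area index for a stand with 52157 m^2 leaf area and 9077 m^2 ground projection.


LAI = 52157 / 9077 = 5.7461 ≈ 5.75

5.75


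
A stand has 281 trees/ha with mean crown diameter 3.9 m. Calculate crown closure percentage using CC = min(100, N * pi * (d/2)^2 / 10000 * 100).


(d/2)^2 = (3.9/2)^2 = 1.95^2 = 3.8025
Crown area = 3.141593 * 3.8025 = 11.9459 m^2
N * area / 10000 * 100 = 281 * 11.9459 / 10000 * 100 = 33.5680
CC = min(100, 33.5680) = 33.5680 ≈ 33.6%

33.6%


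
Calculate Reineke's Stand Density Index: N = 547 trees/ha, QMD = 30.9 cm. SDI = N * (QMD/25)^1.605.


QMD/25 = 30.9/25 = 1.236
(1.236)^1.605 = exp(1.605 * ln(1.236)) = exp(1.605 * 0.211880) = exp(0.340067) = 1.40504
SDI = 547 * 1.40504 = 768.557 ≈ 769

769


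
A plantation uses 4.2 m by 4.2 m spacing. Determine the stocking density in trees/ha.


N = 10000 / 4.2^2 = 10000 / 17.64 = 566.893 ≈ 567 trees/ha

567 trees/ha


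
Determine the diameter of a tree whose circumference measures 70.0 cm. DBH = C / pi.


DBH = C / pi = 70.0 / 3.141593 = 22.2817 ≈ 22.28 cm

22.28 cm


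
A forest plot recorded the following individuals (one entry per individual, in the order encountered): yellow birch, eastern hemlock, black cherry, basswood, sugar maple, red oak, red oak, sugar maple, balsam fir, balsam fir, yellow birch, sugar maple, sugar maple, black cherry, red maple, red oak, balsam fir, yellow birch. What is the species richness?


Total individuals logged = 18
Distinct species (count of individuals): yellow birch (3), eastern hemlock (1), black cherry (2), basswood (1), sugar maple (4), red oak (3), balsam fir (3), red maple (1)
Species richness = number of distinct species = 8

8


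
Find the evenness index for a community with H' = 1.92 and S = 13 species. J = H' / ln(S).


ln(13) = 2.56495
J = H' / ln(S) = 1.92 / 2.56495 = 0.748553 ≈ 0.7486

0.7486


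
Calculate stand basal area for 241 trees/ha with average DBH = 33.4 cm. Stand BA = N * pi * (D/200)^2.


(D/200)^2 = (33.4/200)^2 = 0.167^2 = 0.027889
Individual BA = 3.141593 * 0.027889 = 0.0876159 m^2
Stand BA = 241 * 0.0876159 = 21.1154 ≈ 21.12 m^2/ha

21.12 m^2/ha


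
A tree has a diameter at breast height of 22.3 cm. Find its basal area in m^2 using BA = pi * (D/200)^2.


D/200 = 22.3/200 = 0.1115 m
(D/200)^2 = 0.1115^2 = 0.01243225
BA = 3.141593 * 0.01243225 = 0.0390571 ≈ 0.0391 m^2

0.0391 m^2


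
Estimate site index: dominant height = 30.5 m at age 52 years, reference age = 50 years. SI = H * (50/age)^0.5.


50/52 = 0.961538
(0.961538)^0.5 = 0.980580
SI = 30.5 * 0.980580 = 29.9077 ≈ 29.9 m

29.9 m


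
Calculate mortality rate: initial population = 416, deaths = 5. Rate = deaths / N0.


Mortality rate = 5 / 416 = 0.012019 ≈ 0.0120

0.0120


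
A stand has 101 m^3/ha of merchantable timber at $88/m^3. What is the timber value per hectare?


Value = 101 * 88 = $8888/ha

$8888/ha


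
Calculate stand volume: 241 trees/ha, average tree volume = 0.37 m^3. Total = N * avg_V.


V_stand = 241 * 0.37 = 89.17 ≈ 89.2 m^3/ha

89.2 m^3/ha


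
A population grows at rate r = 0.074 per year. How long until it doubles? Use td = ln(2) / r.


td = ln(2) / 0.074 = 0.693147 / 0.074 = 9.36685 ≈ 9.4 years

9.4 years


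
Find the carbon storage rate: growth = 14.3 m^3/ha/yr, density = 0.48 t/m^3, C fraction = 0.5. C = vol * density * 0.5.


C = 14.3 * 0.48 * 0.5 = 3.432 ≈ 3.43 t C/ha/yr

3.43 t C/ha/yr


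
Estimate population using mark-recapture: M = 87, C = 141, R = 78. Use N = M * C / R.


N = M * C / R = 87 * 141 / 78 = 12267 / 78 = 157.27 ≈ 157

157 individuals


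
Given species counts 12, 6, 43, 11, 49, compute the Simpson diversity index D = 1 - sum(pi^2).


Total N = 12 + 6 + 43 + 11 + 49 = 121
Per-species terms:
  p = 12/121 = 0.099174; p^2 = 0.099174^2 = 0.009835
  p = 6/121 = 0.049587; p^2 = 0.049587^2 = 0.002459
  p = 43/121 = 0.355372; p^2 = 0.355372^2 = 0.126289
  p = 11/121 = 0.090909; p^2 = 0.090909^2 = 0.008264
  p = 49/121 = 0.404959; p^2 = 0.404959^2 = 0.163992
sum(p^2) = 0.009835 + 0.002459 + 0.126289 + 0.008264 + 0.163992 = 0.310839
D = 1 - 0.310839 = 0.689161 ≈ 0.6892

0.6892


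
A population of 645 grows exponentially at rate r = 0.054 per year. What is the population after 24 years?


r*t = 0.054 * 24 = 1.296
exp(1.296) = 3.65465
N = 645 * 3.65465 = 2357.25 ≈ 2357

2357


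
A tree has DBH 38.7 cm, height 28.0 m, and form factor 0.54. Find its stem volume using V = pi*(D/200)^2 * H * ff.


(D/200)^2 = (38.7/200)^2 = 0.1935^2 = 0.03744225
BA = 3.141593 * 0.03744225 = 0.117628 m^2
V = 0.117628 * 28.0 * 0.54 = 1.77854 ≈ 1.779 m^3

1.779 m^3


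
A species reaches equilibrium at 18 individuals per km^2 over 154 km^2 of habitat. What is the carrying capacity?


K = 18 * 154 = 2772 individuals

2772 individuals


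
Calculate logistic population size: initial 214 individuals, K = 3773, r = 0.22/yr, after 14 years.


(K - N0)/N0 = (3773 - 214)/214 = 3559/214 = 16.6308
r*t = 0.22 * 14 = 3.08; exp(-3.08) = 0.0459593
16.6308 * 0.0459593 = 0.764340
1 + 0.764340 = 1.76434
N = 3773 / 1.76434 = 2138.48 ≈ 2138

2138


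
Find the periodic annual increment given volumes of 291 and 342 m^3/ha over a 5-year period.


PAI = (V2 - V1) / period = (342 - 291) / 5 = 51 / 5 = 10.20 m^3/ha/yr

10.20 m^3/ha/yr


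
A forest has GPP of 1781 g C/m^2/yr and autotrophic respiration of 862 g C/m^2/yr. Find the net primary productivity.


NPP = GPP - Ra = 1781 - 862 = 919 g C/m^2/yr

919 g C/m^2/yr


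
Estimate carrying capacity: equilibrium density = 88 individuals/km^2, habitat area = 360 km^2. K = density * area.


K = 88 * 360 = 31680 individuals

31680 individuals


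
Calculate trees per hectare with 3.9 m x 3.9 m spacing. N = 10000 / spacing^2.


N = 10000 / 3.9^2 = 10000 / 15.21 = 657.462 ≈ 657 trees/ha

657 trees/ha


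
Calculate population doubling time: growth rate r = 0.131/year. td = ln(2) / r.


td = ln(2) / 0.131 = 0.693147 / 0.131 = 5.29120 ≈ 5.3 years

5.3 years


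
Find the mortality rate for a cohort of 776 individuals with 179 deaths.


Mortality rate = 179 / 776 = 0.230670 ≈ 0.2307

0.2307


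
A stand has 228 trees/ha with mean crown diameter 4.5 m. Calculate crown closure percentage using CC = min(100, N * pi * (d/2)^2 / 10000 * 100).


(d/2)^2 = (4.5/2)^2 = 2.25^2 = 5.0625
Crown area = 3.141593 * 5.0625 = 15.9043 m^2
N * area / 10000 * 100 = 228 * 15.9043 / 10000 * 100 = 36.2618
CC = min(100, 36.2618) = 36.2618 ≈ 36.3%

36.3%


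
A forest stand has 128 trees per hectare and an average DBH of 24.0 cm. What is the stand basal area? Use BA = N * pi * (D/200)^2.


(D/200)^2 = (24.0/200)^2 = 0.12^2 = 0.0144
Individual BA = 3.141593 * 0.0144 = 0.0452389 m^2
Stand BA = 128 * 0.0452389 = 5.79058 ≈ 5.79 m^2/ha

5.79 m^2/ha


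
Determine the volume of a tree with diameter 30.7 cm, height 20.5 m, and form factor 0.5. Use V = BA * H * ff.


(D/200)^2 = (30.7/200)^2 = 0.1535^2 = 0.02356225
BA = 3.141593 * 0.02356225 = 0.0740230 m^2
V = 0.0740230 * 20.5 * 0.5 = 0.758736 ≈ 0.759 m^3

0.759 m^3


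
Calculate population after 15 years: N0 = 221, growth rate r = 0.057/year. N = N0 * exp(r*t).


r*t = 0.057 * 15 = 0.855
exp(0.855) = 2.35137
N = 221 * 2.35137 = 519.653 ≈ 520

520


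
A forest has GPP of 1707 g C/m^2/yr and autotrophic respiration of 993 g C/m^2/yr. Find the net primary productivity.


NPP = GPP - Ra = 1707 - 993 = 714 g C/m^2/yr

714 g C/m^2/yr


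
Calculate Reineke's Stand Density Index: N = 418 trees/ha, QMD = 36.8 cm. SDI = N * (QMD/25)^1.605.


QMD/25 = 36.8/25 = 1.472
(1.472)^1.605 = exp(1.605 * ln(1.472)) = exp(1.605 * 0.386622) = exp(0.620528) = 1.85991
SDI = 418 * 1.85991 = 777.442 ≈ 777

777
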